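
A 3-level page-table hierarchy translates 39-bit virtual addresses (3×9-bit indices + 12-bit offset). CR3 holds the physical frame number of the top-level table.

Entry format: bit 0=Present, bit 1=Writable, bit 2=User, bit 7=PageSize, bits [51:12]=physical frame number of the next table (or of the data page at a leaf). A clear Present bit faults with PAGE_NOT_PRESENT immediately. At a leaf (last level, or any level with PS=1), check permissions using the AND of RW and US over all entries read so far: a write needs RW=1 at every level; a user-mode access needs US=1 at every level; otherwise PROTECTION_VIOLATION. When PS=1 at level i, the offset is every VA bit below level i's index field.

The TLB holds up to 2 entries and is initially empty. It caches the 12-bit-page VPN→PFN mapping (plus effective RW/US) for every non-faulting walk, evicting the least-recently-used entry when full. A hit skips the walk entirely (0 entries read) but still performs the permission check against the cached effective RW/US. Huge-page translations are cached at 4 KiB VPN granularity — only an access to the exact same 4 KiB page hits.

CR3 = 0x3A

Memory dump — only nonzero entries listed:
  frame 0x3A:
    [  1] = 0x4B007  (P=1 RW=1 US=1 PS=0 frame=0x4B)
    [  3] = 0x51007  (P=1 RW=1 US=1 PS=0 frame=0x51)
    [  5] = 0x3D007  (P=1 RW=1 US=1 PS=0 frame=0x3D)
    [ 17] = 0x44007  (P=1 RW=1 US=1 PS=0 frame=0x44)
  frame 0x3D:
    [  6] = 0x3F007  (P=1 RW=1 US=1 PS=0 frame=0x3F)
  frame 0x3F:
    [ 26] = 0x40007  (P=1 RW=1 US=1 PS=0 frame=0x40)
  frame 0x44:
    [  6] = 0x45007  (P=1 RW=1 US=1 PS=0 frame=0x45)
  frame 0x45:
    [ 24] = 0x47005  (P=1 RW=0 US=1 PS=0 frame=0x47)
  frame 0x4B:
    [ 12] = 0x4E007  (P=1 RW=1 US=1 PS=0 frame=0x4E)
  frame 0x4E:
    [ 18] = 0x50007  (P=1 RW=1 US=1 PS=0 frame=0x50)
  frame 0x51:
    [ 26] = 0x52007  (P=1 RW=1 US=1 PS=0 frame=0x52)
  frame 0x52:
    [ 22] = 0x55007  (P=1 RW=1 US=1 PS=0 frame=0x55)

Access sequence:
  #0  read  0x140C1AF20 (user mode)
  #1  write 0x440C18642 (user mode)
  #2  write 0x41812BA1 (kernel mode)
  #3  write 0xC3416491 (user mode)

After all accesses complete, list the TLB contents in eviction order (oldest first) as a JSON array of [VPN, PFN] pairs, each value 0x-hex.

Trace:
#0 VA=0x140C1AF20 (r,user):
  L0 @0x3A[5] → 0x3D007  P=1,RW=1,US=1,PS=0
  L1 @0x3D[6] → 0x3F007  P=1,RW=1,US=1,PS=0
  L2 @0x3F[26] → 0x40007  P=1,RW=1,US=1,PS=0
  ✓ 0x40F20  — 3 lookups
#1 VA=0x440C18642 (w,user):
  L0 @0x3A[17] → 0x44007  P=1,RW=1,US=1,PS=0
  L1 @0x44[6] → 0x45007  P=1,RW=1,US=1,PS=0
  L2 @0x45[24] → 0x47005  P=1,RW=0,US=1,PS=0
  ✗ PROTECTION_VIOLATION  [3 reads]
#2 VA=0x41812BA1 (w,kernel):
  L0 @0x3A[1] → 0x4B007  P=1,RW=1,US=1,PS=0
  L1 @0x4B[12] → 0x4E007  P=1,RW=1,US=1,PS=0
  L2 @0x4E[18] → 0x50007  P=1,RW=1,US=1,PS=0
  ✓ 0x50BA1  — 3 lookups
#3 VA=0xC3416491 (w,user):
  L0 @0x3A[3] → 0x51007  P=1,RW=1,US=1,PS=0
  L1 @0x51[26] → 0x52007  P=1,RW=1,US=1,PS=0
  L2 @0x52[22] → 0x55007  P=1,RW=1,US=1,PS=0
  ✓ 0x55491  — 3 lookups

TLB: [["0x41812", "0x50"], ["0xC3416", "0x55"]]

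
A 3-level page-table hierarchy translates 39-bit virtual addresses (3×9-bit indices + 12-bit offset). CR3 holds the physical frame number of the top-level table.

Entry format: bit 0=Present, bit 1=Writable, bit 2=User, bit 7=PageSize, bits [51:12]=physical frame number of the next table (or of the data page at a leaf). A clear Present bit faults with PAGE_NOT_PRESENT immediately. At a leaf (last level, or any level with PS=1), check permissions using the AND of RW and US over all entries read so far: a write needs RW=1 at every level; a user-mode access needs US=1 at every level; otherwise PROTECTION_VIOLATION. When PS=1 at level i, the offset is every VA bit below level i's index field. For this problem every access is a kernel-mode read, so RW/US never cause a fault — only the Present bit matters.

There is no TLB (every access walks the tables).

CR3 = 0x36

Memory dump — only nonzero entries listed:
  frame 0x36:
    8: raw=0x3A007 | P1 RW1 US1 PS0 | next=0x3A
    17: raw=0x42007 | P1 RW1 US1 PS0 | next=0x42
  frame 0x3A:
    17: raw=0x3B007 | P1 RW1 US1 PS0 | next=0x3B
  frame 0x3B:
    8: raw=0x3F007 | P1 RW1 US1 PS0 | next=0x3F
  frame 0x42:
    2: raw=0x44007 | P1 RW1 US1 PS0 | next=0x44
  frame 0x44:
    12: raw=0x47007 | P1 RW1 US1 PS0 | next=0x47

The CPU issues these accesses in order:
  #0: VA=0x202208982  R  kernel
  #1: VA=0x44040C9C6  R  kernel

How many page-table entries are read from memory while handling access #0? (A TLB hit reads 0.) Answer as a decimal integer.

Walk each access:
#0 VA=0x202208982 (r,kernel):
  L0 @0x36[8] → 0x3A007  P=1,RW=1,US=1,PS=0
  L1 @0x3A[17] → 0x3B007  P=1,RW=1,US=1,PS=0
  L2 @0x3B[8] → 0x3F007  P=1,RW=1,US=1,PS=0
  ⇒ phys 0x3F982  [3 reads]
#1 VA=0x44040C9C6 (r,kernel):
  L0 @0x36[17] → 0x42007  P=1,RW=1,US=1,PS=0
  L1 @0x42[2] → 0x44007  P=1,RW=1,US=1,PS=0
  L2 @0x44[12] → 0x47007  P=1,RW=1,US=1,PS=0
  ⇒ phys 0x479C6  [3 reads]

Entries read for #0: 3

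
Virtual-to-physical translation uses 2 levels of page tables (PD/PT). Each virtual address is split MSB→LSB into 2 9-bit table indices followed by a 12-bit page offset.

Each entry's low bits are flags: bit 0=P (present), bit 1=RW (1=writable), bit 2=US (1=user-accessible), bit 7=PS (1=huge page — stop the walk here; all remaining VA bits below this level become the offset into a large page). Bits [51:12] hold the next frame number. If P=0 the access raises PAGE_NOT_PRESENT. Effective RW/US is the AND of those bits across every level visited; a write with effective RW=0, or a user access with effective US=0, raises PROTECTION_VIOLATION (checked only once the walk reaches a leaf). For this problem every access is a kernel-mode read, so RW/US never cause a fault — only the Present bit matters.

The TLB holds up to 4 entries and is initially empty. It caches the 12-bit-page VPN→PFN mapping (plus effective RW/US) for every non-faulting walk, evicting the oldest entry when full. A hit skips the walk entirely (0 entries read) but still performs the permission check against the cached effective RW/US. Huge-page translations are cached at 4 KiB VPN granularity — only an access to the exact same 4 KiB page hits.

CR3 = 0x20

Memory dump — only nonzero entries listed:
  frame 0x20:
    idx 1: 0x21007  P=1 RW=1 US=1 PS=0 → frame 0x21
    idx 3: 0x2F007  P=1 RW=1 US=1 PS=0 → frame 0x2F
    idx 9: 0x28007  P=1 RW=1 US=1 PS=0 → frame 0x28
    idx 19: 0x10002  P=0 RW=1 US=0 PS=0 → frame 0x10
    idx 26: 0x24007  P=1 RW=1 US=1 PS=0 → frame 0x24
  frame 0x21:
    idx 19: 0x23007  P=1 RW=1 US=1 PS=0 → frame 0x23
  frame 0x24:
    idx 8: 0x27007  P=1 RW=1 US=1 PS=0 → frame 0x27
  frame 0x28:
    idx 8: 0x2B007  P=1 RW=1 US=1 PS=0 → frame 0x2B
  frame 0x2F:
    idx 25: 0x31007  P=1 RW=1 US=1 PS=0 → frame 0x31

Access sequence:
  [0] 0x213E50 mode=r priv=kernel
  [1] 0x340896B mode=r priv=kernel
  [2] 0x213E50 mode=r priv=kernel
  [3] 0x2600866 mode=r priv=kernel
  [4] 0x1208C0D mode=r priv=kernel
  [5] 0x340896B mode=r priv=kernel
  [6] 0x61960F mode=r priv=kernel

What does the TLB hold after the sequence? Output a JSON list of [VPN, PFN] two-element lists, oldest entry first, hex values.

Walk each access:
#0 VA=0x213E50 (r,kernel):
  L0 @0x20[1] → 0x21007  P=1,RW=1,US=1,PS=0
  L1 @0x21[19] → 0x23007  P=1,RW=1,US=1,PS=0
  ⇒ phys 0x23E50  [2 reads]
#1 VA=0x340896B (r,kernel):
  L0 @0x20[26] → 0x24007  P=1,RW=1,US=1,PS=0
  L1 @0x24[8] → 0x27007  P=1,RW=1,US=1,PS=0
  ⇒ phys 0x2796B  [2 reads]
#2 VA=0x213E50 (r,kernel):
  TLB hit vpn=0x213 → PA=0x23E50
#3 VA=0x2600866 (r,kernel):
  L0 @0x20[19] → 0x10002  P=0,RW=1,US=0,PS=0
  ⇒ fault: PAGE_NOT_PRESENT  — 1 lookups
#4 VA=0x1208C0D (r,kernel):
  L0 @0x20[9] → 0x28007  P=1,RW=1,US=1,PS=0
  L1 @0x28[8] → 0x2B007  P=1,RW=1,US=1,PS=0
  ⇒ phys 0x2BC0D  [2 reads]
#5 VA=0x340896B (r,kernel):
  TLB hit vpn=0x3408 → PA=0x2796B
#6 VA=0x61960F (r,kernel):
  L0 @0x20[3] → 0x2F007  P=1,RW=1,US=1,PS=0
  L1 @0x2F[25] → 0x31007  P=1,RW=1,US=1,PS=0
  ⇒ phys 0x3160F  [2 reads]

TLB: [["0x213", "0x23"], ["0x3408", "0x27"], ["0x1208", "0x2B"], ["0x619", "0x31"]]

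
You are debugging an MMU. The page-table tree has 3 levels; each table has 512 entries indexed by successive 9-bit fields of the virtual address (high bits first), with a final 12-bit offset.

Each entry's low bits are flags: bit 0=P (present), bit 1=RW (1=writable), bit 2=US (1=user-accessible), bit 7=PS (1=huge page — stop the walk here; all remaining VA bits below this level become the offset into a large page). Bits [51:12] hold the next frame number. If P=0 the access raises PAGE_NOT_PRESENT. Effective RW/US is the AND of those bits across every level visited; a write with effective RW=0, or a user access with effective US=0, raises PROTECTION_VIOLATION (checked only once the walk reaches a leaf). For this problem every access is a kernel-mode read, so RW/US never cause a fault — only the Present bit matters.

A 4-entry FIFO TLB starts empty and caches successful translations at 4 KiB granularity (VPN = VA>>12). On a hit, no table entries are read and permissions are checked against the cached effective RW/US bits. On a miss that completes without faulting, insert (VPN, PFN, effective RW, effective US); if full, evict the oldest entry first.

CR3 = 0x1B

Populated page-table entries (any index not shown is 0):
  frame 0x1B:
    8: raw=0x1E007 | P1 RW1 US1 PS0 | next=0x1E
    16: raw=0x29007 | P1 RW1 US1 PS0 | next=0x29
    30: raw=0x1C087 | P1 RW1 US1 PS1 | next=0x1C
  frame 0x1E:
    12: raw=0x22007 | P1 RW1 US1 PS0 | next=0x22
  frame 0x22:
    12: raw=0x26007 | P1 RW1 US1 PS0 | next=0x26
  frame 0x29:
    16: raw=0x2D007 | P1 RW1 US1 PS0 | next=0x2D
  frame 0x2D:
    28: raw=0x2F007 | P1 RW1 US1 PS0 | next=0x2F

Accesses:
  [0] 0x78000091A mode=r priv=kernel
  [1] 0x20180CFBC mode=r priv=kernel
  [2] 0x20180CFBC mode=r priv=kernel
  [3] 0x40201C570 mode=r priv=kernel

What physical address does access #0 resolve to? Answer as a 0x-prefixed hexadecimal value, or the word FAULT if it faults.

Walk each access:
#0 VA=0x78000091A (r,kernel):
  [0] read 0x1B idx=30: raw=0x1C087 flags P=1 W=1 U=1 S=1
  ⇒ phys 0x1C91A (huge @L0)  [1 reads]
#1 VA=0x20180CFBC (r,kernel):
  [0] read 0x1B idx=8: raw=0x1E007 flags P=1 W=1 U=1 S=0
  [1] read 0x1E idx=12: raw=0x22007 flags P=1 W=1 U=1 S=0
  [2] read 0x22 idx=12: raw=0x26007 flags P=1 W=1 U=1 S=0
  ⇒ phys 0x26FBC  [3 reads]
#2 VA=0x20180CFBC (r,kernel):
  TLB hit vpn=0x20180C → PA=0x26FBC
#3 VA=0x40201C570 (r,kernel):
  [0] read 0x1B idx=16: raw=0x29007 flags P=1 W=1 U=1 S=0
  [1] read 0x29 idx=16: raw=0x2D007 flags P=1 W=1 U=1 S=0
  [2] read 0x2D idx=28: raw=0x2F007 flags P=1 W=1 U=1 S=0
  ⇒ phys 0x2F570  [3 reads]

Access #0 PA: 0x1C91A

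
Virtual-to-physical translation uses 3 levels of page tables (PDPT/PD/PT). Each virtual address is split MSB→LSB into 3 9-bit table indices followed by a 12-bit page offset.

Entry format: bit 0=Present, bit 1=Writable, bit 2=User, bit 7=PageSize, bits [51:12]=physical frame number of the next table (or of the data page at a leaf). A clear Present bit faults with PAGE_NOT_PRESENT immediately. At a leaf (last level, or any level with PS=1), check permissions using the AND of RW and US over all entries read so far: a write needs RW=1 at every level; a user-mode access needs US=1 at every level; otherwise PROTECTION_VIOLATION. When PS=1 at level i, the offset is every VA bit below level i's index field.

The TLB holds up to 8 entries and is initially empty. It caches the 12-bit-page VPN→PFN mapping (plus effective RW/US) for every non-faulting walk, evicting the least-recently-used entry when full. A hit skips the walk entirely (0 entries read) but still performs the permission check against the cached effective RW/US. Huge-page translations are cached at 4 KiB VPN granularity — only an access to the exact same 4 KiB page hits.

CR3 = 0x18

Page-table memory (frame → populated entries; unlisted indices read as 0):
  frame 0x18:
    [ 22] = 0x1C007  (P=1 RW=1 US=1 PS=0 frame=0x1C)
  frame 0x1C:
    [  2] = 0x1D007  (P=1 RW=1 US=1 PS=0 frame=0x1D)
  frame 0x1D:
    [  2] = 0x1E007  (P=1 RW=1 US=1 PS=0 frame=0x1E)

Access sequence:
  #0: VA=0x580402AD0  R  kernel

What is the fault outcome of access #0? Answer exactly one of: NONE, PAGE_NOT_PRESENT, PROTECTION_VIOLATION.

Walk each access:
#0 VA=0x580402AD0 (r,kernel):
  L0 @0x18[22] → 0x1C007  P=1,RW=1,US=1,PS=0
  L1 @0x1C[2] → 0x1D007  P=1,RW=1,US=1,PS=0
  L2 @0x1D[2] → 0x1E007  P=1,RW=1,US=1,PS=0
  ✓ 0x1EAD0  — 3 lookups

Access #0 fault: NONE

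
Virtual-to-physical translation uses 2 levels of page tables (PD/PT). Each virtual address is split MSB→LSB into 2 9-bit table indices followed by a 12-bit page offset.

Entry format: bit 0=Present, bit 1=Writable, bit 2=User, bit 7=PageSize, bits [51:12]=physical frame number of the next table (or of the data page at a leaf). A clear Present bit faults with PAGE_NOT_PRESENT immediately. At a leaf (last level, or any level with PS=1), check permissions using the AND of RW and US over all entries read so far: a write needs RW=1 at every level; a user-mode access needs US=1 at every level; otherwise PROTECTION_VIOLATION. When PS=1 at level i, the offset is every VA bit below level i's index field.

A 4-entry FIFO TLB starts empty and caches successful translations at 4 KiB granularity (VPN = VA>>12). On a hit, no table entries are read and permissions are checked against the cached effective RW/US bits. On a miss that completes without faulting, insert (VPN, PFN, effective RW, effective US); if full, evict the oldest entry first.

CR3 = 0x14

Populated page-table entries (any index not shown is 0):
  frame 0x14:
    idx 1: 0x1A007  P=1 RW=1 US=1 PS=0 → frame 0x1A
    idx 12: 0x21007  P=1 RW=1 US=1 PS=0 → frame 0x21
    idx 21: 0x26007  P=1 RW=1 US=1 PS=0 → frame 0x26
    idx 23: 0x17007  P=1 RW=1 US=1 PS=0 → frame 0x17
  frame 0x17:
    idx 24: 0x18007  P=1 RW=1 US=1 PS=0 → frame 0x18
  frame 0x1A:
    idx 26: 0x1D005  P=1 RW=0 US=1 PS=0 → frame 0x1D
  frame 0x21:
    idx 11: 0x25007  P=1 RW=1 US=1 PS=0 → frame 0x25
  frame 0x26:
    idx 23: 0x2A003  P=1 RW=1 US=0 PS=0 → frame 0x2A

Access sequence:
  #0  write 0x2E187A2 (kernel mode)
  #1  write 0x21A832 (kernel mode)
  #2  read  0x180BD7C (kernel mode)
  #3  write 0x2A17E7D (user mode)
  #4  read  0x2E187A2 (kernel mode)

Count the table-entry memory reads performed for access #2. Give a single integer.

Walk each access:
#0 VA=0x2E187A2 (w,kernel):
  [0] read 0x14 idx=23: raw=0x17007 flags P=1 W=1 U=1 S=0
  [1] read 0x17 idx=24: raw=0x18007 flags P=1 W=1 U=1 S=0
  ⇒ phys 0x187A2  [2 reads]
#1 VA=0x21A832 (w,kernel):
  [0] read 0x14 idx=1: raw=0x1A007 flags P=1 W=1 U=1 S=0
  [1] read 0x1A idx=26: raw=0x1D005 flags P=1 W=0 U=1 S=0
  ⇒ fault: PROTECTION_VIOLATION  — 2 lookups
#2 VA=0x180BD7C (r,kernel):
  [0] read 0x14 idx=12: raw=0x21007 flags P=1 W=1 U=1 S=0
  [1] read 0x21 idx=11: raw=0x25007 flags P=1 W=1 U=1 S=0
  ⇒ phys 0x25D7C  [2 reads]
#3 VA=0x2A17E7D (w,user):
  [0] read 0x14 idx=21: raw=0x26007 flags P=1 W=1 U=1 S=0
  [1] read 0x26 idx=23: raw=0x2A003 flags P=1 W=1 U=0 S=0
  ⇒ fault: PROTECTION_VIOLATION  — 2 lookups
#4 VA=0x2E187A2 (r,kernel):
  TLB hit vpn=0x2E18 → PA=0x187A2

Entries read for #2: 2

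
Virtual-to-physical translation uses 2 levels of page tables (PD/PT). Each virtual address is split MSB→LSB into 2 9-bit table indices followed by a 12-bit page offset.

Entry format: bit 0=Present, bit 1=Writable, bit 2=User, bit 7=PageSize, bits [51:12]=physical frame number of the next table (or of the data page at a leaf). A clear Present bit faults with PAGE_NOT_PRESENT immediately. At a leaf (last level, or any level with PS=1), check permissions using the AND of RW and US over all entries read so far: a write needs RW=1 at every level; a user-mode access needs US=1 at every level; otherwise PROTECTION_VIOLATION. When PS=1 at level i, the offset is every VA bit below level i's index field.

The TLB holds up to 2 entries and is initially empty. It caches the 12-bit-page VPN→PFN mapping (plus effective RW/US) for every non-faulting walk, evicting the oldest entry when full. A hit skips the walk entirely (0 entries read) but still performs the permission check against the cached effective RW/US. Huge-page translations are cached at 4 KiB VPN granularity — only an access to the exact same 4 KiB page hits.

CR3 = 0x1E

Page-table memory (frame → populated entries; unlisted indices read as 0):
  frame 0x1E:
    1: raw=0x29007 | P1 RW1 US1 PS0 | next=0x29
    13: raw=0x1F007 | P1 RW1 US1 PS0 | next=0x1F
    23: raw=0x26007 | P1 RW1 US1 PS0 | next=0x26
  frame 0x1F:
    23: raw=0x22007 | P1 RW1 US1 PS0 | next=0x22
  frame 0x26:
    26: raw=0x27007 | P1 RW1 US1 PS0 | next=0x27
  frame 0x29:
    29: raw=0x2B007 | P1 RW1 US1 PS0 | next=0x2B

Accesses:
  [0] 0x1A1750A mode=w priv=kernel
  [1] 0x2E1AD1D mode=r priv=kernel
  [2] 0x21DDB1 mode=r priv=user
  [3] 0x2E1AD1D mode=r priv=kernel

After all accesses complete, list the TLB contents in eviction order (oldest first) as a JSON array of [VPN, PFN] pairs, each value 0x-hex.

Per-access translation:
#0 VA=0x1A1750A (w,kernel):
  L0: frame=0x1E idx=13 entry=0x1F007 [P=1 RW=1 US=1 PS=0]
  L1: frame=0x1F idx=23 entry=0x22007 [P=1 RW=1 US=1 PS=0]
  → PA=0x2250A  (2 entries read)
#1 VA=0x2E1AD1D (r,kernel):
  L0: frame=0x1E idx=23 entry=0x26007 [P=1 RW=1 US=1 PS=0]
  L1: frame=0x26 idx=26 entry=0x27007 [P=1 RW=1 US=1 PS=0]
  → PA=0x27D1D  (2 entries read)
#2 VA=0x21DDB1 (r,user):
  L0: frame=0x1E idx=1 entry=0x29007 [P=1 RW=1 US=1 PS=0]
  L1: frame=0x29 idx=29 entry=0x2B007 [P=1 RW=1 US=1 PS=0]
  → PA=0x2BDB1  (2 entries read)
#3 VA=0x2E1AD1D (r,kernel):
  TLB hit vpn=0x2E1A → PA=0x27D1D

TLB: [["0x2E1A", "0x27"], ["0x21D", "0x2B"]]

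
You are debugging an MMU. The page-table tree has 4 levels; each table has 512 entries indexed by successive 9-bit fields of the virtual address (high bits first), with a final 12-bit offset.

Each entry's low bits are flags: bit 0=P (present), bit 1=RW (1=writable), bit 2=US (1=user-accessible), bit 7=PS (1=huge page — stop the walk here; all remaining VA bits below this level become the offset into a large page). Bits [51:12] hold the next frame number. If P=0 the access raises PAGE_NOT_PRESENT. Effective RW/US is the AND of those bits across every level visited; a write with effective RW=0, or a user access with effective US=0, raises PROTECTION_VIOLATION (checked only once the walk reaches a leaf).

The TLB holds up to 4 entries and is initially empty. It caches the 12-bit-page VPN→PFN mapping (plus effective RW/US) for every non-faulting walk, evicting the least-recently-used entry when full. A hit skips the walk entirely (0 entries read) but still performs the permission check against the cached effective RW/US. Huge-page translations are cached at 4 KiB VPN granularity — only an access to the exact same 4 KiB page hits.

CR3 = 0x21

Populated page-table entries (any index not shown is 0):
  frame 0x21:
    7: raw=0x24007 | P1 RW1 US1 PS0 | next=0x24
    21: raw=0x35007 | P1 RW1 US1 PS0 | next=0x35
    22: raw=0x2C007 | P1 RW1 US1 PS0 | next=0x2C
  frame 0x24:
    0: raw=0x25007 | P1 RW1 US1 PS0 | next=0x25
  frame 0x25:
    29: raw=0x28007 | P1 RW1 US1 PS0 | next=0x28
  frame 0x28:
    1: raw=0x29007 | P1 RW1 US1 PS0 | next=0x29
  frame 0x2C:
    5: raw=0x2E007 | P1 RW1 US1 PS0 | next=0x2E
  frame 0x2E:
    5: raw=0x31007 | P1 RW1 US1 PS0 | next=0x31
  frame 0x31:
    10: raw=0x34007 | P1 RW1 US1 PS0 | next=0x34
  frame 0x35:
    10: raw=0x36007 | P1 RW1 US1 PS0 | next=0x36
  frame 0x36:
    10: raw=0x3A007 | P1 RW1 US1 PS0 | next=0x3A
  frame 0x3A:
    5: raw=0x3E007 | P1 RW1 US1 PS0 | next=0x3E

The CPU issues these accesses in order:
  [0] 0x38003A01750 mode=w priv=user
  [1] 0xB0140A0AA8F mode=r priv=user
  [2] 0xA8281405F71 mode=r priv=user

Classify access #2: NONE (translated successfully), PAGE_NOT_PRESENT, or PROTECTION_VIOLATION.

Per-access translation:
#0 VA=0x38003A01750 (w,user):
  L0 @0x21[7] → 0x24007  P=1,RW=1,US=1,PS=0
  L1 @0x24[0] → 0x25007  P=1,RW=1,US=1,PS=0
  L2 @0x25[29] → 0x28007  P=1,RW=1,US=1,PS=0
  L3 @0x28[1] → 0x29007  P=1,RW=1,US=1,PS=0
  → PA=0x29750  (4 entries read)
#1 VA=0xB0140A0AA8F (r,user):
  L0 @0x21[22] → 0x2C007  P=1,RW=1,US=1,PS=0
  L1 @0x2C[5] → 0x2E007  P=1,RW=1,US=1,PS=0
  L2 @0x2E[5] → 0x31007  P=1,RW=1,US=1,PS=0
  L3 @0x31[10] → 0x34007  P=1,RW=1,US=1,PS=0
  → PA=0x34A8F  (4 entries read)
#2 VA=0xA8281405F71 (r,user):
  L0 @0x21[21] → 0x35007  P=1,RW=1,US=1,PS=0
  L1 @0x35[10] → 0x36007  P=1,RW=1,US=1,PS=0
  L2 @0x36[10] → 0x3A007  P=1,RW=1,US=1,PS=0
  L3 @0x3A[5] → 0x3E007  P=1,RW=1,US=1,PS=0
  → PA=0x3EF71  (4 entries read)

Access #2 fault: NONE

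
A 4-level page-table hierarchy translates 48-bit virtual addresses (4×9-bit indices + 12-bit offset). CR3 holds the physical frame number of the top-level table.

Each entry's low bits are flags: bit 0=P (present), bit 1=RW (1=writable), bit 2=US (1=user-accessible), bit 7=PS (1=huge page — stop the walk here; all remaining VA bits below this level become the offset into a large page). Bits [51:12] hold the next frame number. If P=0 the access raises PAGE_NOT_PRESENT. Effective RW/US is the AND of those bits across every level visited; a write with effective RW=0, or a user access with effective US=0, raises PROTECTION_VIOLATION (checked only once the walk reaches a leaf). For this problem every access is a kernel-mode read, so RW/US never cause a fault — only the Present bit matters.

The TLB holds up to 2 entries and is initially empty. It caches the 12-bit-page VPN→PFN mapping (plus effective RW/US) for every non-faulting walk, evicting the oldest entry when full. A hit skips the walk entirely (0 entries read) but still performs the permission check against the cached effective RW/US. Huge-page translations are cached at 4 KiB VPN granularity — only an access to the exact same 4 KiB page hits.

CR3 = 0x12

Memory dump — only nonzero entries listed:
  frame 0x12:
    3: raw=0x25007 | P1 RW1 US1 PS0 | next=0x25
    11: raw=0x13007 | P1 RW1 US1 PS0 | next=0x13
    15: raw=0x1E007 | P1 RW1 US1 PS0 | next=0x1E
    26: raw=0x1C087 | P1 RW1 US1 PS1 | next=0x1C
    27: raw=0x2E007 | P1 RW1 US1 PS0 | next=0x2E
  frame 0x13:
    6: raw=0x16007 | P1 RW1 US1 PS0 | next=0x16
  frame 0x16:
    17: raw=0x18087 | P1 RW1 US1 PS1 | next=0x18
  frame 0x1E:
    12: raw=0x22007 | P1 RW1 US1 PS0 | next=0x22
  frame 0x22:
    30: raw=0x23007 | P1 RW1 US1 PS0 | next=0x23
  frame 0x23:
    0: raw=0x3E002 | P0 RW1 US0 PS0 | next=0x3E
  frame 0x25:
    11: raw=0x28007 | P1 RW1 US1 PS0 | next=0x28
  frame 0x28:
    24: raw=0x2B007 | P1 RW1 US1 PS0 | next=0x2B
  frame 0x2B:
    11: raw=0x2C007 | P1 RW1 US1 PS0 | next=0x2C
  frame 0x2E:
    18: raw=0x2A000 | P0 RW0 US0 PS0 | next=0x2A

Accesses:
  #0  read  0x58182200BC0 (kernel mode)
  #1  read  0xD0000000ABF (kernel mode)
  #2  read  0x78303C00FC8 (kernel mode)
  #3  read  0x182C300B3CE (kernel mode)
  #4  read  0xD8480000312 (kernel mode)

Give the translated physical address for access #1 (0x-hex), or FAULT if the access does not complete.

Walk each access:
#0 VA=0x58182200BC0 (r,kernel):
  L0: frame=0x12 idx=11 entry=0x13007 [P=1 RW=1 US=1 PS=0]
  L1: frame=0x13 idx=6 entry=0x16007 [P=1 RW=1 US=1 PS=0]
  L2: frame=0x16 idx=17 entry=0x18087 [P=1 RW=1 US=1 PS=1]
  → PA=0x18BC0 (huge @L2)  (3 entries read)
#1 VA=0xD0000000ABF (r,kernel):
  L0: frame=0x12 idx=26 entry=0x1C087 [P=1 RW=1 US=1 PS=1]
  → PA=0x1CABF (huge @L0)  (1 entries read)
#2 VA=0x78303C00FC8 (r,kernel):
  L0: frame=0x12 idx=15 entry=0x1E007 [P=1 RW=1 US=1 PS=0]
  L1: frame=0x1E idx=12 entry=0x22007 [P=1 RW=1 US=1 PS=0]
  L2: frame=0x22 idx=30 entry=0x23007 [P=1 RW=1 US=1 PS=0]
  L3: frame=0x23 idx=0 entry=0x3E002 [P=0 RW=1 US=0 PS=0]
  → PAGE_NOT_PRESENT  (4 entries read)
#3 VA=0x182C300B3CE (r,kernel):
  L0: frame=0x12 idx=3 entry=0x25007 [P=1 RW=1 US=1 PS=0]
  L1: frame=0x25 idx=11 entry=0x28007 [P=1 RW=1 US=1 PS=0]
  L2: frame=0x28 idx=24 entry=0x2B007 [P=1 RW=1 US=1 PS=0]
  L3: frame=0x2B idx=11 entry=0x2C007 [P=1 RW=1 US=1 PS=0]
  → PA=0x2C3CE  (4 entries read)
#4 VA=0xD8480000312 (r,kernel):
  L0: frame=0x12 idx=27 entry=0x2E007 [P=1 RW=1 US=1 PS=0]
  L1: frame=0x2E idx=18 entry=0x2A000 [P=0 RW=0 US=0 PS=0]
  → PAGE_NOT_PRESENT  (2 entries read)

Access #1 PA: 0x1CABF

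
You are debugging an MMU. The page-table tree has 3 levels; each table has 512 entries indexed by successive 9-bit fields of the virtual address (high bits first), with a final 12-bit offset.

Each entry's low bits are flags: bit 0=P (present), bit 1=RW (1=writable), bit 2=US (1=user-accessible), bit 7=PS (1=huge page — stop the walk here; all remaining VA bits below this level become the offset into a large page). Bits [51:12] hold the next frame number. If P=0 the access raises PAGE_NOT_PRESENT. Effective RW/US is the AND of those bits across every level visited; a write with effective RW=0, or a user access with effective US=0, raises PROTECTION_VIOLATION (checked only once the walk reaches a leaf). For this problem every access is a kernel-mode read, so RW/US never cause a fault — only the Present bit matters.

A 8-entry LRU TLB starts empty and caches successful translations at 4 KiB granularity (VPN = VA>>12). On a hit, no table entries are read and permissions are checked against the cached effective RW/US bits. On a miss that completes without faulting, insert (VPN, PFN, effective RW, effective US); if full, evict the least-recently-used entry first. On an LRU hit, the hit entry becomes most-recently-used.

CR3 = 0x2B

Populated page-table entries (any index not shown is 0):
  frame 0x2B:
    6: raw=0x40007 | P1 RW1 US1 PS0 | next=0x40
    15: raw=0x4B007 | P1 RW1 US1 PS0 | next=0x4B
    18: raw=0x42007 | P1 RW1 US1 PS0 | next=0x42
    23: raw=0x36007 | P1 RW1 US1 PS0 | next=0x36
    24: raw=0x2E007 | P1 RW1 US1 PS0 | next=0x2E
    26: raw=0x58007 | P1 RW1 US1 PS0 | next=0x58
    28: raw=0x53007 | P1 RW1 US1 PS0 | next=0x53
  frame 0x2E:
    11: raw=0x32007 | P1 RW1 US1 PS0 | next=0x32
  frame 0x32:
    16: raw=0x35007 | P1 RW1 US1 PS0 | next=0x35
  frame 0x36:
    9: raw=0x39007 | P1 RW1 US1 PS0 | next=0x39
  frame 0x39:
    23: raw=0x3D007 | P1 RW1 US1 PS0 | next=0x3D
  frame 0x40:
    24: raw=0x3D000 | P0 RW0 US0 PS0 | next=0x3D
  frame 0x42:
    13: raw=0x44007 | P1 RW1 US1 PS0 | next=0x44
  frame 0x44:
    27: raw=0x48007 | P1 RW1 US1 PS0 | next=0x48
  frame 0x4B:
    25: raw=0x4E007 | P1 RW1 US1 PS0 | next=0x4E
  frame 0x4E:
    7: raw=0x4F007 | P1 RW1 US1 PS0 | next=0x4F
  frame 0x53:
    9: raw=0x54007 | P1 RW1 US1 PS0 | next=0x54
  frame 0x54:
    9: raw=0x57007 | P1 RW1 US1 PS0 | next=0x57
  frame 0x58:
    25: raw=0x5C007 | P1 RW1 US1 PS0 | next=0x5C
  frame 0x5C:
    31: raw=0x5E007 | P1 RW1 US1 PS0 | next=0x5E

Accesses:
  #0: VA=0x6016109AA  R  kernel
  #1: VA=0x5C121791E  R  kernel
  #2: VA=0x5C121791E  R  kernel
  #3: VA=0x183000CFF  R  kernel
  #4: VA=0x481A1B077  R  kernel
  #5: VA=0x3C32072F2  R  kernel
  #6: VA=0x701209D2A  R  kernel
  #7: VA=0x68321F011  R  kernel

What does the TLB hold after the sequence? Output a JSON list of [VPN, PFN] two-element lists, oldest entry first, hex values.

Walk each access:
#0 VA=0x6016109AA (r,kernel):
  L0: frame=0x2B idx=24 entry=0x2E007 [P=1 RW=1 US=1 PS=0]
  L1: frame=0x2E idx=11 entry=0x32007 [P=1 RW=1 US=1 PS=0]
  L2: frame=0x32 idx=16 entry=0x35007 [P=1 RW=1 US=1 PS=0]
  ✓ 0x359AA  — 3 lookups
#1 VA=0x5C121791E (r,kernel):
  L0: frame=0x2B idx=23 entry=0x36007 [P=1 RW=1 US=1 PS=0]
  L1: frame=0x36 idx=9 entry=0x39007 [P=1 RW=1 US=1 PS=0]
  L2: frame=0x39 idx=23 entry=0x3D007 [P=1 RW=1 US=1 PS=0]
  ✓ 0x3D91E  — 3 lookups
#2 VA=0x5C121791E (r,kernel):
  TLB hit vpn=0x5C1217 → PA=0x3D91E
#3 VA=0x183000CFF (r,kernel):
  L0: frame=0x2B idx=6 entry=0x40007 [P=1 RW=1 US=1 PS=0]
  L1: frame=0x40 idx=24 entry=0x3D000 [P=0 RW=0 US=0 PS=0]
  ✗ PAGE_NOT_PRESENT  [2 reads]
#4 VA=0x481A1B077 (r,kernel):
  L0: frame=0x2B idx=18 entry=0x42007 [P=1 RW=1 US=1 PS=0]
  L1: frame=0x42 idx=13 entry=0x44007 [P=1 RW=1 US=1 PS=0]
  L2: frame=0x44 idx=27 entry=0x48007 [P=1 RW=1 US=1 PS=0]
  ✓ 0x48077  — 3 lookups
#5 VA=0x3C32072F2 (r,kernel):
  L0: frame=0x2B idx=15 entry=0x4B007 [P=1 RW=1 US=1 PS=0]
  L1: frame=0x4B idx=25 entry=0x4E007 [P=1 RW=1 US=1 PS=0]
  L2: frame=0x4E idx=7 entry=0x4F007 [P=1 RW=1 US=1 PS=0]
  ✓ 0x4F2F2  — 3 lookups
#6 VA=0x701209D2A (r,kernel):
  L0: frame=0x2B idx=28 entry=0x53007 [P=1 RW=1 US=1 PS=0]
  L1: frame=0x53 idx=9 entry=0x54007 [P=1 RW=1 US=1 PS=0]
  L2: frame=0x54 idx=9 entry=0x57007 [P=1 RW=1 US=1 PS=0]
  ✓ 0x57D2A  — 3 lookups
#7 VA=0x68321F011 (r,kernel):
  L0: frame=0x2B idx=26 entry=0x58007 [P=1 RW=1 US=1 PS=0]
  L1: frame=0x58 idx=25 entry=0x5C007 [P=1 RW=1 US=1 PS=0]
  L2: frame=0x5C idx=31 entry=0x5E007 [P=1 RW=1 US=1 PS=0]
  ✓ 0x5E011  — 3 lookups

TLB: [["0x601610", "0x35"], ["0x5C1217", "0x3D"], ["0x481A1B", "0x48"], ["0x3C3207", "0x4F"], ["0x701209", "0x57"], ["0x68321F", "0x5E"]]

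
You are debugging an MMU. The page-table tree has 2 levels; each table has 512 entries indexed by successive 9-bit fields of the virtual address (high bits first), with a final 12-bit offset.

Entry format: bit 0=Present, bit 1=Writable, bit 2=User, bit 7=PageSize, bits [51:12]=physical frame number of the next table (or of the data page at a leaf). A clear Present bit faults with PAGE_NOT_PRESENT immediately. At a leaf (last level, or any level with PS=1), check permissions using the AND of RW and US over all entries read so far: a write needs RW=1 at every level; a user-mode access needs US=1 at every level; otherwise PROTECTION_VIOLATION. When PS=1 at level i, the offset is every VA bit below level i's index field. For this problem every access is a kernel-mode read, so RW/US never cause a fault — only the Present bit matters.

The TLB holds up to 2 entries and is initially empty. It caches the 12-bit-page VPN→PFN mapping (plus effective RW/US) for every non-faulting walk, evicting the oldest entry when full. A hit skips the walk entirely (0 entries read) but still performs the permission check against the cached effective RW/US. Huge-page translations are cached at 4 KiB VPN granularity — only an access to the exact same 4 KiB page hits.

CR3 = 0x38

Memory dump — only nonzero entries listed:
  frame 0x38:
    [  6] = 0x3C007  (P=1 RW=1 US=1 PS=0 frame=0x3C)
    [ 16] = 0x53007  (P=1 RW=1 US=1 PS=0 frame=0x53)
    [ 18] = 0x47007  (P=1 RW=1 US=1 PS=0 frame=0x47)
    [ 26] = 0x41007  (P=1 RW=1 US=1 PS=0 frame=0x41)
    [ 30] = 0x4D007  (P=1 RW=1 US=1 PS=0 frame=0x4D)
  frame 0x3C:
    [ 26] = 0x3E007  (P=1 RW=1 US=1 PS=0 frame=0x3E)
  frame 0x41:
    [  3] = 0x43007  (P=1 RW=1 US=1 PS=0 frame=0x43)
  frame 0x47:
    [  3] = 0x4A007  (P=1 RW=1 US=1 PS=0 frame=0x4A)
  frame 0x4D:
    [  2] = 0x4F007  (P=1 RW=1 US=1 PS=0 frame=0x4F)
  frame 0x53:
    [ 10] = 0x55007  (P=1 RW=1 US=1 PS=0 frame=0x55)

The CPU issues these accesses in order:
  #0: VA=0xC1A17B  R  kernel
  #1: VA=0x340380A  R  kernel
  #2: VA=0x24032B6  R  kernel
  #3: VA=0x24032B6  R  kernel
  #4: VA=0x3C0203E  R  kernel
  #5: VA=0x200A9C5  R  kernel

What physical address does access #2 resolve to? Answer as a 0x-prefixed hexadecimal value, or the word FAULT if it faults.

Per-access translation:
#0 VA=0xC1A17B (r,kernel):
  [0] read 0x38 idx=6: raw=0x3C007 flags P=1 W=1 U=1 S=0
  [1] read 0x3C idx=26: raw=0x3E007 flags P=1 W=1 U=1 S=0
  ⇒ phys 0x3E17B  [2 reads]
#1 VA=0x340380A (r,kernel):
  [0] read 0x38 idx=26: raw=0x41007 flags P=1 W=1 U=1 S=0
  [1] read 0x41 idx=3: raw=0x43007 flags P=1 W=1 U=1 S=0
  ⇒ phys 0x4380A  [2 reads]
#2 VA=0x24032B6 (r,kernel):
  [0] read 0x38 idx=18: raw=0x47007 flags P=1 W=1 U=1 S=0
  [1] read 0x47 idx=3: raw=0x4A007 flags P=1 W=1 U=1 S=0
  ⇒ phys 0x4A2B6  [2 reads]
#3 VA=0x24032B6 (r,kernel):
  TLB hit vpn=0x2403 → PA=0x4A2B6
#4 VA=0x3C0203E (r,kernel):
  [0] read 0x38 idx=30: raw=0x4D007 flags P=1 W=1 U=1 S=0
  [1] read 0x4D idx=2: raw=0x4F007 flags P=1 W=1 U=1 S=0
  ⇒ phys 0x4F03E  [2 reads]
#5 VA=0x200A9C5 (r,kernel):
  [0] read 0x38 idx=16: raw=0x53007 flags P=1 W=1 U=1 S=0
  [1] read 0x53 idx=10: raw=0x55007 flags P=1 W=1 U=1 S=0
  ⇒ phys 0x559C5  [2 reads]

Access #2 PA: 0x4A2B6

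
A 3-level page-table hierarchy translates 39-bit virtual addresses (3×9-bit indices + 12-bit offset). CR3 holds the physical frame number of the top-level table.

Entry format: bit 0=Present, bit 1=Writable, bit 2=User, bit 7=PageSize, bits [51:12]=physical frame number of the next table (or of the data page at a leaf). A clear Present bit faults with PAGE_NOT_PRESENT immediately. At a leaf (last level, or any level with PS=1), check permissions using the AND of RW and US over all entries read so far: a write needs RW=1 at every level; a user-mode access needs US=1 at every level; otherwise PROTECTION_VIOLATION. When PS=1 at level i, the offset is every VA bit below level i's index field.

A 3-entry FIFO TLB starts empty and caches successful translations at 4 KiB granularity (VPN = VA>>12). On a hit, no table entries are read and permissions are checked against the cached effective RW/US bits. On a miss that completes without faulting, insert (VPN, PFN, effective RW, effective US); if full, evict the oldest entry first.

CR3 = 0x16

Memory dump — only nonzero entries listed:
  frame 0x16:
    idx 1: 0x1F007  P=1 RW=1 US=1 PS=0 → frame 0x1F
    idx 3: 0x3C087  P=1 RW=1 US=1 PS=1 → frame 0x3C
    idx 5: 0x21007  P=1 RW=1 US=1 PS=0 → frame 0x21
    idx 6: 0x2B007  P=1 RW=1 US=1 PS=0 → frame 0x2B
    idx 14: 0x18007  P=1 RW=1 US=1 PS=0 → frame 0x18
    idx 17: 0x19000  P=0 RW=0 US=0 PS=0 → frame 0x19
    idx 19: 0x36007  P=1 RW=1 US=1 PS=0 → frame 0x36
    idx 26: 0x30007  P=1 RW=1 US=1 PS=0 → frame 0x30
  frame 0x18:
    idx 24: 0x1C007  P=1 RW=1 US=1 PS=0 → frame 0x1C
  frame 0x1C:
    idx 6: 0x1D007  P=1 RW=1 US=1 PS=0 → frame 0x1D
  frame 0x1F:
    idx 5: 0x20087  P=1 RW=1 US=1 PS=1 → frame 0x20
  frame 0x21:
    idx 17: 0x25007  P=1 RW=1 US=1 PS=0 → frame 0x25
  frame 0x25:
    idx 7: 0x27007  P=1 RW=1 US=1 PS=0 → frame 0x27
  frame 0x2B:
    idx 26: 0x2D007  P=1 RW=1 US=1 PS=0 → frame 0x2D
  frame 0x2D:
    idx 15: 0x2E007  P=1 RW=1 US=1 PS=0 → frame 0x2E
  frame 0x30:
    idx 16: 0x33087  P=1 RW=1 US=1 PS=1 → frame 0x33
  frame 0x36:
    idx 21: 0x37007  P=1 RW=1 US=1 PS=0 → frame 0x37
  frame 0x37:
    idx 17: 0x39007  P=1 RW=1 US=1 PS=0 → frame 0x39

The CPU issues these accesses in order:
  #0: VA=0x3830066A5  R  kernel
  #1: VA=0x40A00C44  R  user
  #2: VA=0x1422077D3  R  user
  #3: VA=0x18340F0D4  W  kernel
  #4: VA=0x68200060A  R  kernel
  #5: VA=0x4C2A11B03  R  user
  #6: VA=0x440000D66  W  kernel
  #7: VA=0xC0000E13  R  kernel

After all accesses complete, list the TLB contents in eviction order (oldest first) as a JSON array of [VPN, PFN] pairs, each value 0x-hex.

Trace:
#0 VA=0x3830066A5 (r,kernel):
  L0 @0x16[14] → 0x18007  P=1,RW=1,US=1,PS=0
  L1 @0x18[24] → 0x1C007  P=1,RW=1,US=1,PS=0
  L2 @0x1C[6] → 0x1D007  P=1,RW=1,US=1,PS=0
  ✓ 0x1D6A5  — 3 lookups
#1 VA=0x40A00C44 (r,user):
  L0 @0x16[1] → 0x1F007  P=1,RW=1,US=1,PS=0
  L1 @0x1F[5] → 0x20087  P=1,RW=1,US=1,PS=1
  ✓ 0x20C44 (huge @L1)  — 2 lookups
#2 VA=0x1422077D3 (r,user):
  L0 @0x16[5] → 0x21007  P=1,RW=1,US=1,PS=0
  L1 @0x21[17] → 0x25007  P=1,RW=1,US=1,PS=0
  L2 @0x25[7] → 0x27007  P=1,RW=1,US=1,PS=0
  ✓ 0x277D3  — 3 lookups
#3 VA=0x18340F0D4 (w,kernel):
  L0 @0x16[6] → 0x2B007  P=1,RW=1,US=1,PS=0
  L1 @0x2B[26] → 0x2D007  P=1,RW=1,US=1,PS=0
  L2 @0x2D[15] → 0x2E007  P=1,RW=1,US=1,PS=0
  ✓ 0x2E0D4  — 3 lookups
#4 VA=0x68200060A (r,kernel):
  L0 @0x16[26] → 0x30007  P=1,RW=1,US=1,PS=0
  L1 @0x30[16] → 0x33087  P=1,RW=1,US=1,PS=1
  ✓ 0x3360A (huge @L1)  — 2 lookups
#5 VA=0x4C2A11B03 (r,user):
  L0 @0x16[19] → 0x36007  P=1,RW=1,US=1,PS=0
  L1 @0x36[21] → 0x37007  P=1,RW=1,US=1,PS=0
  L2 @0x37[17] → 0x39007  P=1,RW=1,US=1,PS=0
  ✓ 0x39B03  — 3 lookups
#6 VA=0x440000D66 (w,kernel):
  L0 @0x16[17] → 0x19000  P=0,RW=0,US=0,PS=0
  → PAGE_NOT_PRESENT  (1 entries read)
#7 VA=0xC0000E13 (r,kernel):
  L0 @0x16[3] → 0x3C087  P=1,RW=1,US=1,PS=1
  ✓ 0x3CE13 (huge @L0)  — 1 lookups

TLB: [["0x682000", "0x33"], ["0x4C2A11", "0x39"], ["0xC0000", "0x3C"]]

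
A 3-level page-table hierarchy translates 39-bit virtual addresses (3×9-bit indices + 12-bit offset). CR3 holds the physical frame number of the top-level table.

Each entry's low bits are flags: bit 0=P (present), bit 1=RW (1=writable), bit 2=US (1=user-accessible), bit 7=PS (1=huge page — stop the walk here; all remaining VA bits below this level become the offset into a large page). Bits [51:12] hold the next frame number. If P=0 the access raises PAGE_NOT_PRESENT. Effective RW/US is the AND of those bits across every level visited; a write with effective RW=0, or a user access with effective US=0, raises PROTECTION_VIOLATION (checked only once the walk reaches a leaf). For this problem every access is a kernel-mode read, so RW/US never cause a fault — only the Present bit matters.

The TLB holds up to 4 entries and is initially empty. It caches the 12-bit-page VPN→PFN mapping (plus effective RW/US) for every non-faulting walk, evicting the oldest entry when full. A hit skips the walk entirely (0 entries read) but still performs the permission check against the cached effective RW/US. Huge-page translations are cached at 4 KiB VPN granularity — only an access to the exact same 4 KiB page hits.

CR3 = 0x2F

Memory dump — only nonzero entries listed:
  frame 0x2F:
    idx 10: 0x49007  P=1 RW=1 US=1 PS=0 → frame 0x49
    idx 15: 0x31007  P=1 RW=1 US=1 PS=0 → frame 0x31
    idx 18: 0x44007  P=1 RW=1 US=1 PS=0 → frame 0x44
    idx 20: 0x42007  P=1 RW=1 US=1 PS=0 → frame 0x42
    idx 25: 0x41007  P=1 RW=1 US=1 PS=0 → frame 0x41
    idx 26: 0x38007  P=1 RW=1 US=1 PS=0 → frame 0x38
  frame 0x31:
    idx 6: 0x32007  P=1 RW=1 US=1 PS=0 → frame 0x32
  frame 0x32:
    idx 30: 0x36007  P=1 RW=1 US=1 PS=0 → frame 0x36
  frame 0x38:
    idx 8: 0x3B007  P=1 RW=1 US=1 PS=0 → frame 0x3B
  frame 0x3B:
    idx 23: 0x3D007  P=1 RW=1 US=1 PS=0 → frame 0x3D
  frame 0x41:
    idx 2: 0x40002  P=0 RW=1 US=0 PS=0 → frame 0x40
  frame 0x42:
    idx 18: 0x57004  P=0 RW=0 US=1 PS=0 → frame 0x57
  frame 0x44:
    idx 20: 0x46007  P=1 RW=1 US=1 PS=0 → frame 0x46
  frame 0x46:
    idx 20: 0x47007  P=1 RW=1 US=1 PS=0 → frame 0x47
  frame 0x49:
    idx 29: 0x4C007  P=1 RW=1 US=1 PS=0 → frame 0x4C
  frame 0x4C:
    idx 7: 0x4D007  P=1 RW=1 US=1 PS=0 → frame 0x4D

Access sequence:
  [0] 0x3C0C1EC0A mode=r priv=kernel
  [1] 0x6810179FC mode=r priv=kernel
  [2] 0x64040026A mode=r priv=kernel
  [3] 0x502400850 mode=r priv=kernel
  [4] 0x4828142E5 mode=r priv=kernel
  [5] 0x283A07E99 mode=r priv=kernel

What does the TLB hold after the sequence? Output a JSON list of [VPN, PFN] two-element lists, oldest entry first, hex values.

Trace:
#0 VA=0x3C0C1EC0A (r,kernel):
  lvl0: tbl 0x2F, slot 15 ⇒ 0x31007 (P1/RW1/US1/PS0)
  lvl1: tbl 0x31, slot 6 ⇒ 0x32007 (P1/RW1/US1/PS0)
  lvl2: tbl 0x32, slot 30 ⇒ 0x36007 (P1/RW1/US1/PS0)
  → PA=0x36C0A  (3 entries read)
#1 VA=0x6810179FC (r,kernel):
  lvl0: tbl 0x2F, slot 26 ⇒ 0x38007 (P1/RW1/US1/PS0)
  lvl1: tbl 0x38, slot 8 ⇒ 0x3B007 (P1/RW1/US1/PS0)
  lvl2: tbl 0x3B, slot 23 ⇒ 0x3D007 (P1/RW1/US1/PS0)
  → PA=0x3D9FC  (3 entries read)
#2 VA=0x64040026A (r,kernel):
  lvl0: tbl 0x2F, slot 25 ⇒ 0x41007 (P1/RW1/US1/PS0)
  lvl1: tbl 0x41, slot 2 ⇒ 0x40002 (P0/RW1/US0/PS0)
  ✗ PAGE_NOT_PRESENT  [2 reads]
#3 VA=0x502400850 (r,kernel):
  lvl0: tbl 0x2F, slot 20 ⇒ 0x42007 (P1/RW1/US1/PS0)
  lvl1: tbl 0x42, slot 18 ⇒ 0x57004 (P0/RW0/US1/PS0)
  ✗ PAGE_NOT_PRESENT  [2 reads]
#4 VA=0x4828142E5 (r,kernel):
  lvl0: tbl 0x2F, slot 18 ⇒ 0x44007 (P1/RW1/US1/PS0)
  lvl1: tbl 0x44, slot 20 ⇒ 0x46007 (P1/RW1/US1/PS0)
  lvl2: tbl 0x46, slot 20 ⇒ 0x47007 (P1/RW1/US1/PS0)
  → PA=0x472E5  (3 entries read)
#5 VA=0x283A07E99 (r,kernel):
  lvl0: tbl 0x2F, slot 10 ⇒ 0x49007 (P1/RW1/US1/PS0)
  lvl1: tbl 0x49, slot 29 ⇒ 0x4C007 (P1/RW1/US1/PS0)
  lvl2: tbl 0x4C, slot 7 ⇒ 0x4D007 (P1/RW1/US1/PS0)
  → PA=0x4DE99  (3 entries read)

TLB: [["0x3C0C1E", "0x36"], ["0x681017", "0x3D"], ["0x482814", "0x47"], ["0x283A07", "0x4D"]]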